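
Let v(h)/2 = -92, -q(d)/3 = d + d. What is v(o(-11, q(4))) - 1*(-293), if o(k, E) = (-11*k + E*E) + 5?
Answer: 109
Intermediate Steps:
q(d) = -6*d (q(d) = -3*(d + d) = -6*d)
o(k, E) = 5 + E**2 - 11*k (o(k, E) = (-11*k + E**2) + 5 = (E**2 - 11*k) + 5 = 5 + E**2 - 11*k)
v(h) = -184 (v(h) = 2*(-92) = -184)
v(o(-11, q(4))) - 1*(-293) = -184 - 1*(-293) = -184 + 293 = 109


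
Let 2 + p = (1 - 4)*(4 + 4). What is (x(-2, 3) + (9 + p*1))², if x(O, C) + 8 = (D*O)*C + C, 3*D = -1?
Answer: 400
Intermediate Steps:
D = -⅓ (D = (⅓)*(-1) = -⅓ ≈ -0.33333)
x(O, C) = -8 + C - C*O/3 (x(O, C) = -8 + ((-O/3)*C + C) = -8 + (-C*O/3 + C) = -8 + (C - C*O/3) = -8 + C - C*O/3)
p = -26 (p = -2 + (1 - 4)*(4 + 4) = -2 - 3*8 = -2 - 24 = -26)
(x(-2, 3) + (9 + p*1))² = ((-8 + 3 - ⅓*3*(-2)) + (9 - 26*1))² = ((-8 + 3 + 2) + (9 - 26))² = (-3 - 17)² = (-20)² = 400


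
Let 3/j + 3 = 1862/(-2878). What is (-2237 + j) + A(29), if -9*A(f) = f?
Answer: -105849029/47232 ≈ -2241.0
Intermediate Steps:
j = -4317/5248 (j = 3/(-3 + 1862/(-2878)) = 3/(-3 + 1862*(-1/2878)) = 3/(-3 - 931/1439) = 3/(-5248/1439) = 3*(-1439/5248) = -4317/5248 ≈ -0.82260)
A(f) = -f/9
(-2237 + j) + A(29) = (-2237 - 4317/5248) - 1/9*29 = -11744093/5248 - 29/9 = -105849029/47232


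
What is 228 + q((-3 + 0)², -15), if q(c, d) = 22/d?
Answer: 3398/15 ≈ 226.53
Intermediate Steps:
228 + q((-3 + 0)², -15) = 228 + 22/(-15) = 228 + 22*(-1/15) = 228 - 22/15 = 3398/15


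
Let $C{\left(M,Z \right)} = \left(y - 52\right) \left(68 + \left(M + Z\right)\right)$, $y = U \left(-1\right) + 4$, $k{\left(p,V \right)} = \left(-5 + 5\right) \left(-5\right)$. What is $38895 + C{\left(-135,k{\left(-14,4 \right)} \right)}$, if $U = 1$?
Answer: $42178$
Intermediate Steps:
$k{\left(p,V \right)} = 0$ ($k{\left(p,V \right)} = 0 \left(-5\right) = 0$)
$y = 3$ ($y = 1 \left(-1\right) + 4 = -1 + 4 = 3$)
$C{\left(M,Z \right)} = -3332 - 49 M - 49 Z$ ($C{\left(M,Z \right)} = \left(3 - 52\right) \left(68 + \left(M + Z\right)\right) = - 49 \left(68 + M + Z\right) = -3332 - 49 M - 49 Z$)
$38895 + C{\left(-135,k{\left(-14,4 \right)} \right)} = 38895 - -3283 = 38895 + \left(-3332 + 6615 + 0\right) = 38895 + 3283 = 42178$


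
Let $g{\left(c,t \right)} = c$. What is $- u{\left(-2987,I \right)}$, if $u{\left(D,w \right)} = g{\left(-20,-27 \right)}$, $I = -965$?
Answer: $20$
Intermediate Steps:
$u{\left(D,w \right)} = -20$
$- u{\left(-2987,I \right)} = \left(-1\right) \left(-20\right) = 20$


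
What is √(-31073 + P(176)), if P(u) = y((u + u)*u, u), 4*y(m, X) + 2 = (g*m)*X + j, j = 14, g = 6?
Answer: √16324258 ≈ 4040.3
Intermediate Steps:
y(m, X) = 3 + 3*X*m/2 (y(m, X) = -½ + ((6*m)*X + 14)/4 = -½ + (6*X*m + 14)/4 = -½ + (14 + 6*X*m)/4 = -½ + (7/2 + 3*X*m/2) = 3 + 3*X*m/2)
P(u) = 3 + 3*u³ (P(u) = 3 + 3*u*((u + u)*u)/2 = 3 + 3*u*((2*u)*u)/2 = 3 + 3*u*(2*u²)/2 = 3 + 3*u³)
√(-31073 + P(176)) = √(-31073 + (3 + 3*176³)) = √(-31073 + (3 + 3*5451776)) = √(-31073 + (3 + 16355328)) = √(-31073 + 16355331) = √16324258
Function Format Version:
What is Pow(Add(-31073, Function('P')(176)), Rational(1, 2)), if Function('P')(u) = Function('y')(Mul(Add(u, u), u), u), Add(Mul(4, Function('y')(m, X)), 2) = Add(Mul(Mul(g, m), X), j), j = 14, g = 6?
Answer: Pow(16324258, Rational(1, 2)) ≈ 4040.3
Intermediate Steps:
Function('y')(m, X) = Add(3, Mul(Rational(3, 2), X, m)) (Function('y')(m, X) = Add(Rational(-1, 2), Mul(Rational(1, 4), Add(Mul(Mul(6, m), X), 14))) = Add(Rational(-1, 2), Mul(Rational(1, 4), Add(Mul(6, X, m), 14))) = Add(Rational(-1, 2), Mul(Rational(1, 4), Add(14, Mul(6, X, m)))) = Add(Rational(-1, 2), Add(Rational(7, 2), Mul(Rational(3, 2), X, m))) = Add(3, Mul(Rational(3, 2), X, m)))
Function('P')(u) = Add(3, Mul(3, Pow(u, 3))) (Function('P')(u) = Add(3, Mul(Rational(3, 2), u, Mul(Add(u, u), u))) = Add(3, Mul(Rational(3, 2), u, Mul(Mul(2, u), u))) = Add(3, Mul(Rational(3, 2), u, Mul(2, Pow(u, 2)))) = Add(3, Mul(3, Pow(u, 3))))
Pow(Add(-31073, Function('P')(176)), Rational(1, 2)) = Pow(Add(-31073, Add(3, Mul(3, Pow(176, 3)))), Rational(1, 2)) = Pow(Add(-31073, Add(3, Mul(3, 5451776))), Rational(1, 2)) = Pow(Add(-31073, Add(3, 16355328)), Rational(1, 2)) = Pow(Add(-31073, 16355331), Rational(1, 2)) = Pow(16324258, Rational(1, 2))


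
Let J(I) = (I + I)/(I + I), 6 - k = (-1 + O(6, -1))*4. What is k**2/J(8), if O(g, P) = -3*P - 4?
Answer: 196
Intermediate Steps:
O(g, P) = -4 - 3*P
k = 14 (k = 6 - (-1 + (-4 - 3*(-1)))*4 = 6 - (-1 + (-4 + 3))*4 = 6 - (-1 - 1)*4 = 6 - (-2)*4 = 6 - 1*(-8) = 6 + 8 = 14)
J(I) = 1 (J(I) = (2*I)/((2*I)) = (2*I)*(1/(2*I)) = 1)
k**2/J(8) = 14**2/1 = 1*196 = 196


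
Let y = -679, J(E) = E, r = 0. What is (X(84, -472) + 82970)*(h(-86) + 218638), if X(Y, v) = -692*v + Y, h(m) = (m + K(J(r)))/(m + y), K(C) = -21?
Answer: 68521995437006/765 ≈ 8.9571e+10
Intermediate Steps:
h(m) = (-21 + m)/(-679 + m) (h(m) = (m - 21)/(m - 679) = (-21 + m)/(-679 + m))
X(Y, v) = Y - 692*v
(X(84, -472) + 82970)*(h(-86) + 218638) = ((84 - 692*(-472)) + 82970)*((-21 - 86)/(-679 - 86) + 218638) = ((84 + 326624) + 82970)*(-107/(-765) + 218638) = (326708 + 82970)*(-1/765*(-107) + 218638) = 409678*(107/765 + 218638) = 409678*(167258177/765) = 68521995437006/765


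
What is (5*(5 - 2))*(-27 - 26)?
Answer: -795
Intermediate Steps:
(5*(5 - 2))*(-27 - 26) = (5*3)*(-53) = 15*(-53) = -795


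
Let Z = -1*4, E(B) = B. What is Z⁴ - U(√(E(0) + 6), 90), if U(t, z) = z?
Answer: 166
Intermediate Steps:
Z = -4
Z⁴ - U(√(E(0) + 6), 90) = (-4)⁴ - 1*90 = 256 - 90 = 166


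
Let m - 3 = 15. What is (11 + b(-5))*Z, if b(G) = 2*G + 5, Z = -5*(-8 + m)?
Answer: -300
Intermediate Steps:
m = 18 (m = 3 + 15 = 18)
Z = -50 (Z = -5*(-8 + 18) = -5*10 = -50)
b(G) = 5 + 2*G
(11 + b(-5))*Z = (11 + (5 + 2*(-5)))*(-50) = (11 + (5 - 10))*(-50) = (11 - 5)*(-50) = 6*(-50) = -300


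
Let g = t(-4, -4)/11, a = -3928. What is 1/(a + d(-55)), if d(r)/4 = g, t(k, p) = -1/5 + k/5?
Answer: -11/43212 ≈ -0.00025456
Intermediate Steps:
t(k, p) = -⅕ + k/5 (t(k, p) = -1*⅕ + k*(⅕) = -⅕ + k/5)
g = -1/11 (g = (-⅕ + (⅕)*(-4))/11 = (-⅕ - ⅘)*(1/11) = -1*1/11 = -1/11 ≈ -0.090909)
d(r) = -4/11 (d(r) = 4*(-1/11) = -4/11)
1/(a + d(-55)) = 1/(-3928 - 4/11) = 1/(-43212/11) = -11/43212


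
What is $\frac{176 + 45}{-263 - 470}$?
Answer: $- \frac{221}{733} \approx -0.3015$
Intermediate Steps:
$\frac{176 + 45}{-263 - 470} = \frac{221}{-733} = 221 \left(- \frac{1}{733}\right) = - \frac{221}{733}$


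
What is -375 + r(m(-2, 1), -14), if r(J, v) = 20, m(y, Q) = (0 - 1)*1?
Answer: -355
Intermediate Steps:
m(y, Q) = -1 (m(y, Q) = -1*1 = -1)
-375 + r(m(-2, 1), -14) = -375 + 20 = -355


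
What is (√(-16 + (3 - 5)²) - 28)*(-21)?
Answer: 588 - 42*I*√3 ≈ 588.0 - 72.746*I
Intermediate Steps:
(√(-16 + (3 - 5)²) - 28)*(-21) = (√(-16 + (-2)²) - 28)*(-21) = (√(-16 + 4) - 28)*(-21) = (√(-12) - 28)*(-21) = (2*I*√3 - 28)*(-21) = (-28 + 2*I*√3)*(-21) = 588 - 42*I*√3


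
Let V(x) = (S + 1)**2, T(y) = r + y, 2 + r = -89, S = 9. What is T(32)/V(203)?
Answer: -59/100 ≈ -0.59000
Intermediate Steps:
r = -91 (r = -2 - 89 = -91)
T(y) = -91 + y
V(x) = 100 (V(x) = (9 + 1)**2 = 10**2 = 100)
T(32)/V(203) = (-91 + 32)/100 = -59*1/100 = -59/100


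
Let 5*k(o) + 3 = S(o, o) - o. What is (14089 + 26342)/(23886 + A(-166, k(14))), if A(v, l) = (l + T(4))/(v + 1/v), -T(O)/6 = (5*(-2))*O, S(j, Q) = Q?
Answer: 1856928445/1096977936 ≈ 1.6928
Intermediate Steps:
k(o) = -⅗ (k(o) = -⅗ + (o - o)/5 = -⅗ + (⅕)*0 = -⅗ + 0 = -⅗)
T(O) = 60*O (T(O) = -6*5*(-2)*O = -(-60)*O = 60*O)
A(v, l) = (240 + l)/(v + 1/v) (A(v, l) = (l + 60*4)/(v + 1/v) = (l + 240)/(v + 1/v) = (240 + l)/(v + 1/v))
(14089 + 26342)/(23886 + A(-166, k(14))) = (14089 + 26342)/(23886 - 166*(240 - ⅗)/(1 + (-166)²)) = 40431/(23886 - 166*1197/5/(1 + 27556)) = 40431/(23886 - 166*1197/5/27557) = 40431/(23886 - 166*1/27557*1197/5) = 40431/(23886 - 198702/137785) = 40431/(3290933808/137785) = 40431*(137785/3290933808) = 1856928445/1096977936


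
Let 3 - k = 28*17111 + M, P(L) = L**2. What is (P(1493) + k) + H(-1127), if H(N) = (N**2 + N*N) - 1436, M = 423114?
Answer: 3865652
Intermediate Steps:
H(N) = -1436 + 2*N**2 (H(N) = (N**2 + N**2) - 1436 = 2*N**2 - 1436 = -1436 + 2*N**2)
k = -902219 (k = 3 - (28*17111 + 423114) = 3 - (479108 + 423114) = 3 - 1*902222 = 3 - 902222 = -902219)
(P(1493) + k) + H(-1127) = (1493**2 - 902219) + (-1436 + 2*(-1127)**2) = (2229049 - 902219) + (-1436 + 2*1270129) = 1326830 + (-1436 + 2540258) = 1326830 + 2538822 = 3865652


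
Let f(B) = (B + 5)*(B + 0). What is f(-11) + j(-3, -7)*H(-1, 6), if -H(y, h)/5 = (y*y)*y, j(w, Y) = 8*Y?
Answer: -214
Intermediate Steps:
H(y, h) = -5*y³ (H(y, h) = -5*y*y*y = -5*y²*y = -5*y³)
f(B) = B*(5 + B) (f(B) = (5 + B)*B = B*(5 + B))
f(-11) + j(-3, -7)*H(-1, 6) = -11*(5 - 11) + (8*(-7))*(-5*(-1)³) = -11*(-6) - (-280)*(-1) = 66 - 56*5 = 66 - 280 = -214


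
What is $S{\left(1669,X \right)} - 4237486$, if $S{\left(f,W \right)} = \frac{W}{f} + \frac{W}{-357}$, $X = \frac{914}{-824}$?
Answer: $- \frac{260057901421418}{61370799} \approx -4.2375 \cdot 10^{6}$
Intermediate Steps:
$X = - \frac{457}{412}$ ($X = 914 \left(- \frac{1}{824}\right) = - \frac{457}{412} \approx -1.1092$)
$S{\left(f,W \right)} = - \frac{W}{357} + \frac{W}{f}$ ($S{\left(f,W \right)} = \frac{W}{f} + W \left(- \frac{1}{357}\right) = \frac{W}{f} - \frac{W}{357} = - \frac{W}{357} + \frac{W}{f}$)
$S{\left(1669,X \right)} - 4237486 = \left(\left(- \frac{1}{357}\right) \left(- \frac{457}{412}\right) - \frac{457}{412 \cdot 1669}\right) - 4237486 = \left(\frac{457}{147084} - \frac{457}{687628}\right) - 4237486 = \frac{149896}{61370799} - 4237486 = - \frac{260057901421418}{61370799}$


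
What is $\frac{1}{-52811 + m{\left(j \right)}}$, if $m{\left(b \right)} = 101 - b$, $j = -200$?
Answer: $- \frac{1}{52510} \approx -1.9044 \cdot 10^{-5}$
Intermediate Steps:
$\frac{1}{-52811 + m{\left(j \right)}} = \frac{1}{-52811 + \left(101 - -200\right)} = \frac{1}{-52811 + \left(101 + 200\right)} = \frac{1}{-52811 + 301} = \frac{1}{-52510} = - \frac{1}{52510}$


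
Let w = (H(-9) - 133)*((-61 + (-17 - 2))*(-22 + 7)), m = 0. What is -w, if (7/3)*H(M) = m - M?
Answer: 1084800/7 ≈ 1.5497e+5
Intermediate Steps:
H(M) = -3*M/7 (H(M) = 3*(0 - M)/7 = 3*(-M)/7 = -3*M/7)
w = -1084800/7 (w = (-3/7*(-9) - 133)*((-61 + (-17 - 2))*(-22 + 7)) = (27/7 - 133)*((-61 - 19)*(-15)) = -(-72320)*(-15)/7 = -904/7*1200 = -1084800/7 ≈ -1.5497e+5)
-w = -1*(-1084800/7) = 1084800/7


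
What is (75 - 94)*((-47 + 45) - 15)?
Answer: 323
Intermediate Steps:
(75 - 94)*((-47 + 45) - 15) = -19*(-2 - 15) = -19*(-17) = 323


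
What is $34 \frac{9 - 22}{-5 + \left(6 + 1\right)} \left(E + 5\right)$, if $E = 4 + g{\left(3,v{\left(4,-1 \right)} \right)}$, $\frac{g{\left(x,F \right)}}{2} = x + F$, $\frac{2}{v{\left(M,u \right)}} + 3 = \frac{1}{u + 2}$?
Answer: $-2873$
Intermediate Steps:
$v{\left(M,u \right)} = \frac{2}{-3 + \frac{1}{2 + u}}$ ($v{\left(M,u \right)} = \frac{2}{-3 + \frac{1}{u + 2}} = \frac{2}{-3 + \frac{1}{2 + u}}$)
$g{\left(x,F \right)} = 2 F + 2 x$ ($g{\left(x,F \right)} = 2 \left(x + F\right) = 2 \left(F + x\right) = 2 F + 2 x$)
$E = 8$ ($E = 4 + \left(2 \frac{2 \left(-2 - -1\right)}{5 + 3 \left(-1\right)} + 2 \cdot 3\right) = 4 + \left(2 \frac{2 \left(-2 + 1\right)}{5 - 3} + 6\right) = 4 + \left(2 \cdot 2 \cdot \frac{1}{2} \left(-1\right) + 6\right) = 4 + \left(2 \left(-1\right) + 6\right) = 4 + \left(-2 + 6\right) = 4 + 4 = 8$)
$34 \frac{9 - 22}{-5 + \left(6 + 1\right)} \left(E + 5\right) = 34 \frac{9 - 22}{-5 + \left(6 + 1\right)} \left(8 + 5\right) = 34 \left(- \frac{13}{-5 + 7}\right) 13 = 34 \left(- \frac{13}{2}\right) 13 = \left(-221\right) 13 = -2873$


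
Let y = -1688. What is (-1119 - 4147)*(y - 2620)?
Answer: 22685928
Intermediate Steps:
(-1119 - 4147)*(y - 2620) = (-1119 - 4147)*(-1688 - 2620) = -5266*(-4308) = 22685928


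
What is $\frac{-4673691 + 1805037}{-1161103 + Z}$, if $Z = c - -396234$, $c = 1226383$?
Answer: $- \frac{478109}{76919} \approx -6.2157$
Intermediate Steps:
$Z = 1622617$ ($Z = 1226383 - -396234 = 1226383 + 396234 = 1622617$)
$\frac{-4673691 + 1805037}{-1161103 + Z} = \frac{-4673691 + 1805037}{-1161103 + 1622617} = - \frac{2868654}{461514} = \left(-2868654\right) \frac{1}{461514} = - \frac{478109}{76919}$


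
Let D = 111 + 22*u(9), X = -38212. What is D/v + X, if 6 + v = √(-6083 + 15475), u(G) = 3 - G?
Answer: -178755799/4678 - 21*√587/2339 ≈ -38212.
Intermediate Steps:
v = -6 + 4*√587 (v = -6 + √(-6083 + 15475) = -6 + √9392 = -6 + 4*√587 ≈ 90.912)
D = -21 (D = 111 + 22*(3 - 1*9) = 111 + 22*(3 - 9) = 111 + 22*(-6) = 111 - 132 = -21)
D/v + X = -21/(-6 + 4*√587) - 38212 = -38212 - 21/(-6 + 4*√587)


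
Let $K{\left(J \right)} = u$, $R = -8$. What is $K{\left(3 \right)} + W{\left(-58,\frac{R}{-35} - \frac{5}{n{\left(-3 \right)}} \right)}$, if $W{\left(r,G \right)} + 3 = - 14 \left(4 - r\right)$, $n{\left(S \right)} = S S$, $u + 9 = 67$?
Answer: $-813$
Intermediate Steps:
$u = 58$ ($u = -9 + 67 = 58$)
$K{\left(J \right)} = 58$
$n{\left(S \right)} = S^{2}$
$W{\left(r,G \right)} = -59 + 14 r$ ($W{\left(r,G \right)} = -3 - 14 \left(4 - r\right) = -3 + \left(-56 + 14 r\right) = -59 + 14 r$)
$K{\left(3 \right)} + W{\left(-58,\frac{R}{-35} - \frac{5}{n{\left(-3 \right)}} \right)} = 58 + \left(-59 + 14 \left(-58\right)\right) = 58 - 871 = -813$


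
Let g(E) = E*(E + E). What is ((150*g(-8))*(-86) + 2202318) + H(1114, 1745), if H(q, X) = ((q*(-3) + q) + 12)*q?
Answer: -1917506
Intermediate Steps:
g(E) = 2*E² (g(E) = E*(2*E) = 2*E²)
H(q, X) = q*(12 - 2*q) (H(q, X) = ((-3*q + q) + 12)*q = (-2*q + 12)*q = (12 - 2*q)*q = q*(12 - 2*q))
((150*g(-8))*(-86) + 2202318) + H(1114, 1745) = ((150*(2*(-8)²))*(-86) + 2202318) + 2*1114*(6 - 1*1114) = ((150*(2*64))*(-86) + 2202318) + 2*1114*(6 - 1114) = ((150*128)*(-86) + 2202318) + 2*1114*(-1108) = (19200*(-86) + 2202318) - 2468624 = (-1651200 + 2202318) - 2468624 = 551118 - 2468624 = -1917506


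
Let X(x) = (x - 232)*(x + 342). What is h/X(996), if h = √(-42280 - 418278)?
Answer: I*√460558/1022232 ≈ 0.00066388*I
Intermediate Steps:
X(x) = (-232 + x)*(342 + x)
h = I*√460558 (h = √(-460558) = I*√460558 ≈ 678.64*I)
h/X(996) = (I*√460558)/(-79344 + 996² + 110*996) = (I*√460558)/(-79344 + 992016 + 109560) = (I*√460558)/1022232 = (I*√460558)*(1/1022232) = I*√460558/1022232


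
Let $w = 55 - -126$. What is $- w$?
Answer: $-181$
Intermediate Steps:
$w = 181$ ($w = 55 + 126 = 181$)
$- w = \left(-1\right) 181 = -181$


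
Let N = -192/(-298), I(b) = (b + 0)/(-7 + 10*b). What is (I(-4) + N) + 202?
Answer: 1419714/7003 ≈ 202.73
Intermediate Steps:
I(b) = b/(-7 + 10*b)
N = 96/149 (N = -192*(-1/298) = 96/149 ≈ 0.64430)
(I(-4) + N) + 202 = (-4/(-7 + 10*(-4)) + 96/149) + 202 = (-4/(-7 - 40) + 96/149) + 202 = (-4/(-47) + 96/149) + 202 = (-4*(-1/47) + 96/149) + 202 = (4/47 + 96/149) + 202 = 5108/7003 + 202 = 1419714/7003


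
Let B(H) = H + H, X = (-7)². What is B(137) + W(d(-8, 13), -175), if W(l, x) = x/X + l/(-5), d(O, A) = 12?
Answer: 9381/35 ≈ 268.03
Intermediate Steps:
X = 49
B(H) = 2*H
W(l, x) = -l/5 + x/49 (W(l, x) = x/49 + l/(-5) = x*(1/49) + l*(-⅕) = x/49 - l/5 = -l/5 + x/49)
B(137) + W(d(-8, 13), -175) = 2*137 + (-⅕*12 + (1/49)*(-175)) = 274 + (-12/5 - 25/7) = 274 - 209/35 = 9381/35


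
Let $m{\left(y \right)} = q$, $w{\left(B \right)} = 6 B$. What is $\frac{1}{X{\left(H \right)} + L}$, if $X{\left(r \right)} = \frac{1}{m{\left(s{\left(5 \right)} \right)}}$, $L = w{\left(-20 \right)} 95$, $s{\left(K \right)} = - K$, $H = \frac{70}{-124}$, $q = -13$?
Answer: $- \frac{13}{148201} \approx -8.7719 \cdot 10^{-5}$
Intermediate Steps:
$H = - \frac{35}{62}$ ($H = 70 \left(- \frac{1}{124}\right) = - \frac{35}{62} \approx -0.56452$)
$m{\left(y \right)} = -13$
$L = -11400$ ($L = 6 \left(-20\right) 95 = \left(-120\right) 95 = -11400$)
$X{\left(r \right)} = - \frac{1}{13}$ ($X{\left(r \right)} = \frac{1}{-13} = - \frac{1}{13}$)
$\frac{1}{X{\left(H \right)} + L} = \frac{1}{- \frac{1}{13} - 11400} = \frac{1}{- \frac{148201}{13}} = - \frac{13}{148201}$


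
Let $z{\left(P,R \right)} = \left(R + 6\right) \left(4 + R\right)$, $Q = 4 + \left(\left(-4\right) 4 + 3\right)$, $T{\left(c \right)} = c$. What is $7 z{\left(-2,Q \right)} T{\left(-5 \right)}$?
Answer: $-525$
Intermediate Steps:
$Q = -9$ ($Q = 4 + \left(-16 + 3\right) = 4 - 13 = -9$)
$z{\left(P,R \right)} = \left(4 + R\right) \left(6 + R\right)$ ($z{\left(P,R \right)} = \left(6 + R\right) \left(4 + R\right) = \left(4 + R\right) \left(6 + R\right)$)
$7 z{\left(-2,Q \right)} T{\left(-5 \right)} = 7 \left(24 + \left(-9\right)^{2} + 10 \left(-9\right)\right) \left(-5\right) = 7 \left(24 + 81 - 90\right) \left(-5\right) = 7 \cdot 15 \left(-5\right) = 105 \left(-5\right) = -525$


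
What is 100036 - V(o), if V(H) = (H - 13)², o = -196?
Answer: 56355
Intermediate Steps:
V(H) = (-13 + H)²
100036 - V(o) = 100036 - (-13 - 196)² = 100036 - 1*(-209)² = 100036 - 1*43681 = 100036 - 43681 = 56355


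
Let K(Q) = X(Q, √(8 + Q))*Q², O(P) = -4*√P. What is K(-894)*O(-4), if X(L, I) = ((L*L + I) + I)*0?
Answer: 0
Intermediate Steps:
X(L, I) = 0 (X(L, I) = ((L² + I) + I)*0 = ((I + L²) + I)*0 = (L² + 2*I)*0 = 0)
K(Q) = 0 (K(Q) = 0*Q² = 0)
K(-894)*O(-4) = 0*(-8*I) = 0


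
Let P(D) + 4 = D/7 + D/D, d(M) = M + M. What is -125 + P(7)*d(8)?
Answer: -157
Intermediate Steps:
d(M) = 2*M
P(D) = -3 + D/7 (P(D) = -4 + (D/7 + D/D) = -4 + (D*(1/7) + 1) = -4 + (D/7 + 1) = -4 + (1 + D/7) = -3 + D/7)
-125 + P(7)*d(8) = -125 + (-3 + (1/7)*7)*(2*8) = -125 + (-3 + 1)*16 = -125 - 2*16 = -125 - 32 = -157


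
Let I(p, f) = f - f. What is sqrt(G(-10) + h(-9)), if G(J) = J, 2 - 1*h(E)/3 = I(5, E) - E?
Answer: I*sqrt(31) ≈ 5.5678*I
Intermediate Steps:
I(p, f) = 0
h(E) = 6 + 3*E (h(E) = 6 - 3*(0 - E) = 6 - (-3)*E = 6 + 3*E)
sqrt(G(-10) + h(-9)) = sqrt(-10 + (6 + 3*(-9))) = sqrt(-10 + (6 - 27)) = sqrt(-10 - 21) = sqrt(-31) = I*sqrt(31)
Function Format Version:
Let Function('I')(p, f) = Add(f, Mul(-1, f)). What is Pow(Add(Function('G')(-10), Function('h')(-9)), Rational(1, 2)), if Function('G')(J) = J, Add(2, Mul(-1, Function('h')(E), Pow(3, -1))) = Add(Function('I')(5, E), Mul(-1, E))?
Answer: Mul(I, Pow(31, Rational(1, 2))) ≈ Mul(5.5678, I)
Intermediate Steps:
Function('I')(p, f) = 0
Function('h')(E) = Add(6, Mul(3, E)) (Function('h')(E) = Add(6, Mul(-3, Add(0, Mul(-1, E)))) = Add(6, Mul(-3, Mul(-1, E))) = Add(6, Mul(3, E)))
Pow(Add(Function('G')(-10), Function('h')(-9)), Rational(1, 2)) = Pow(Add(-10, Add(6, Mul(3, -9))), Rational(1, 2)) = Pow(Add(-10, Add(6, -27)), Rational(1, 2)) = Pow(Add(-10, -21), Rational(1, 2)) = Pow(-31, Rational(1, 2)) = Mul(I, Pow(31, Rational(1, 2)))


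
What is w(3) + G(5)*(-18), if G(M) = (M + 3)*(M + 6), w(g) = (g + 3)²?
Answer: -1548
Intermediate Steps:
w(g) = (3 + g)²
G(M) = (3 + M)*(6 + M)
w(3) + G(5)*(-18) = (3 + 3)² + (18 + 5² + 9*5)*(-18) = 6² + (18 + 25 + 45)*(-18) = 36 + 88*(-18) = 36 - 1584 = -1548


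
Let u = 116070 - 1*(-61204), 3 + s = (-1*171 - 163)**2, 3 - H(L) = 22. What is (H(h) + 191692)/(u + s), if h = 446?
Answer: 6183/9317 ≈ 0.66363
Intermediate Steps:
H(L) = -19 (H(L) = 3 - 1*22 = 3 - 22 = -19)
s = 111553 (s = -3 + (-1*171 - 163)**2 = -3 + (-171 - 163)**2 = -3 + (-334)**2 = -3 + 111556 = 111553)
u = 177274 (u = 116070 + 61204 = 177274)
(H(h) + 191692)/(u + s) = (-19 + 191692)/(177274 + 111553) = 191673/288827 = 191673*(1/288827) = 6183/9317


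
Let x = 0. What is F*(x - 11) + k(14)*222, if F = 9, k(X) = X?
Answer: 3009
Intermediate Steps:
F*(x - 11) + k(14)*222 = 9*(0 - 11) + 14*222 = 9*(-11) + 3108 = -99 + 3108 = 3009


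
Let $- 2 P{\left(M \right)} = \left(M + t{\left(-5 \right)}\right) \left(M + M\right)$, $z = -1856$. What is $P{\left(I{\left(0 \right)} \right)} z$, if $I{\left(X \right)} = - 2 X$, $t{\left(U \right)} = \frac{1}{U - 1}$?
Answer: $0$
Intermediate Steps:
$t{\left(U \right)} = \frac{1}{-1 + U}$
$P{\left(M \right)} = - M \left(- \frac{1}{6} + M\right)$ ($P{\left(M \right)} = - \frac{\left(M + \frac{1}{-1 - 5}\right) \left(M + M\right)}{2} = - \frac{\left(M + \frac{1}{-6}\right) 2 M}{2} = - \frac{\left(M - \frac{1}{6}\right) 2 M}{2} = - \frac{\left(- \frac{1}{6} + M\right) 2 M}{2} = - \frac{2 M \left(- \frac{1}{6} + M\right)}{2} = - M \left(- \frac{1}{6} + M\right)$)
$P{\left(I{\left(0 \right)} \right)} z = \left(-2\right) 0 \left(\frac{1}{6} - \left(-2\right) 0\right) \left(-1856\right) = 0 \left(\frac{1}{6} - 0\right) \left(-1856\right) = 0 \left(\frac{1}{6} + 0\right) \left(-1856\right) = 0 \cdot \frac{1}{6} \left(-1856\right) = 0 \left(-1856\right) = 0$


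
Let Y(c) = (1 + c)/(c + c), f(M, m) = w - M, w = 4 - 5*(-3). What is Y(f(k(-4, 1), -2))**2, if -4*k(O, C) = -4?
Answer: 361/1296 ≈ 0.27855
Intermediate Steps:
w = 19 (w = 4 + 15 = 19)
k(O, C) = 1 (k(O, C) = -1/4*(-4) = 1)
f(M, m) = 19 - M
Y(c) = (1 + c)/(2*c) (Y(c) = (1 + c)/((2*c)) = (1 + c)*(1/(2*c)) = (1 + c)/(2*c))
Y(f(k(-4, 1), -2))**2 = ((1 + (19 - 1*1))/(2*(19 - 1*1)))**2 = ((1 + (19 - 1))/(2*(19 - 1)))**2 = ((1/2)*(1 + 18)/18)**2 = ((1/2)*(1/18)*19)**2 = (19/36)**2 = 361/1296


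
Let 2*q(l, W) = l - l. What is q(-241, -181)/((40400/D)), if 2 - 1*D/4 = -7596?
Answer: 0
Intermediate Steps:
D = 30392 (D = 8 - 4*(-7596) = 8 + 30384 = 30392)
q(l, W) = 0 (q(l, W) = (l - l)/2 = (½)*0 = 0)
q(-241, -181)/((40400/D)) = 0/((40400/30392)) = 0/((40400*(1/30392))) = 0/(5050/3799) = 0*(3799/5050) = 0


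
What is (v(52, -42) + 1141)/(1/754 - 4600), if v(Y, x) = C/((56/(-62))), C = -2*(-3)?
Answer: -5987137/24278793 ≈ -0.24660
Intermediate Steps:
C = 6
v(Y, x) = -93/14 (v(Y, x) = 6/((56/(-62))) = 6/((56*(-1/62))) = 6/(-28/31) = 6*(-31/28) = -93/14)
(v(52, -42) + 1141)/(1/754 - 4600) = (-93/14 + 1141)/(1/754 - 4600) = 15881/(14*(1/754 - 4600)) = 15881/(14*(-3468399/754)) = (15881/14)*(-754/3468399) = -5987137/24278793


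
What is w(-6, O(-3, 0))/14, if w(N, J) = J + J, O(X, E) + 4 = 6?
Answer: 2/7 ≈ 0.28571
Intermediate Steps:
O(X, E) = 2 (O(X, E) = -4 + 6 = 2)
w(N, J) = 2*J
w(-6, O(-3, 0))/14 = (2*2)/14 = 4*(1/14) = 2/7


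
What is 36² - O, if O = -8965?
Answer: 10261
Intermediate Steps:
36² - O = 36² - 1*(-8965) = 1296 + 8965 = 10261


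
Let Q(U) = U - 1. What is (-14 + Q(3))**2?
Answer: 144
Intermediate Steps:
Q(U) = -1 + U
(-14 + Q(3))**2 = (-14 + (-1 + 3))**2 = (-14 + 2)**2 = (-12)**2 = 144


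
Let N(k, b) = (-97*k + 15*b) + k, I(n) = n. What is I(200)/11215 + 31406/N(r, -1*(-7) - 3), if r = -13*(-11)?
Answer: -34948469/15328662 ≈ -2.2799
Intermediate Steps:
r = 143
N(k, b) = -96*k + 15*b
I(200)/11215 + 31406/N(r, -1*(-7) - 3) = 200/11215 + 31406/(-96*143 + 15*(-1*(-7) - 3)) = 200*(1/11215) + 31406/(-13728 + 15*(7 - 3)) = 40/2243 + 31406/(-13728 + 15*4) = 40/2243 + 31406/(-13728 + 60) = 40/2243 + 31406/(-13668) = 40/2243 + 31406*(-1/13668) = 40/2243 - 15703/6834 = -34948469/15328662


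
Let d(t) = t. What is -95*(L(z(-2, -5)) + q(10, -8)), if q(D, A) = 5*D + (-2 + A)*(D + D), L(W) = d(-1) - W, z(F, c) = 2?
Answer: 14535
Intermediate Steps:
L(W) = -1 - W
q(D, A) = 5*D + 2*D*(-2 + A) (q(D, A) = 5*D + (-2 + A)*(2*D) = 5*D + 2*D*(-2 + A))
-95*(L(z(-2, -5)) + q(10, -8)) = -95*((-1 - 1*2) + 10*(1 + 2*(-8))) = -95*((-1 - 2) + 10*(1 - 16)) = -95*(-3 + 10*(-15)) = -95*(-3 - 150) = -95*(-153) = 14535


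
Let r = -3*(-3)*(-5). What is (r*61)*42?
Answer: -115290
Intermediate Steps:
r = -45 (r = 9*(-5) = -45)
(r*61)*42 = -45*61*42 = -2745*42 = -115290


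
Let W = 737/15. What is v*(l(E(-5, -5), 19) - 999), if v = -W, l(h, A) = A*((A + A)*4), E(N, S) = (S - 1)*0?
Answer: -1392193/15 ≈ -92813.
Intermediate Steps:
E(N, S) = 0 (E(N, S) = (-1 + S)*0 = 0)
W = 737/15 (W = 737*(1/15) = 737/15 ≈ 49.133)
l(h, A) = 8*A² (l(h, A) = A*((2*A)*4) = A*(8*A) = 8*A²)
v = -737/15 (v = -1*737/15 = -737/15 ≈ -49.133)
v*(l(E(-5, -5), 19) - 999) = -737*(8*19² - 999)/15 = -737*(8*361 - 999)/15 = -737*(2888 - 999)/15 = -737/15*1889 = -1392193/15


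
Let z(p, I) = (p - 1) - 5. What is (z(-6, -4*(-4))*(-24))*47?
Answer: 13536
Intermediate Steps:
z(p, I) = -6 + p (z(p, I) = (-1 + p) - 5 = -6 + p)
(z(-6, -4*(-4))*(-24))*47 = ((-6 - 6)*(-24))*47 = -12*(-24)*47 = 288*47 = 13536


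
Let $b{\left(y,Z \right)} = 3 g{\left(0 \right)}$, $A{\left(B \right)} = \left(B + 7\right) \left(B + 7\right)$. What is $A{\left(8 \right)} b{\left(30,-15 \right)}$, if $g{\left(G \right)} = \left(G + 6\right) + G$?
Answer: $4050$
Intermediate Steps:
$A{\left(B \right)} = \left(7 + B\right)^{2}$ ($A{\left(B \right)} = \left(7 + B\right) \left(7 + B\right) = \left(7 + B\right)^{2}$)
$g{\left(G \right)} = 6 + 2 G$ ($g{\left(G \right)} = \left(6 + G\right) + G = 6 + 2 G$)
$b{\left(y,Z \right)} = 18$ ($b{\left(y,Z \right)} = 3 \left(6 + 2 \cdot 0\right) = 3 \left(6 + 0\right) = 3 \cdot 6 = 18$)
$A{\left(8 \right)} b{\left(30,-15 \right)} = \left(7 + 8\right)^{2} \cdot 18 = 15^{2} \cdot 18 = 225 \cdot 18 = 4050$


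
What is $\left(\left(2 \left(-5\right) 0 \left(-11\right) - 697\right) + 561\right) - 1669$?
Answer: $-1805$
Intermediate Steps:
$\left(\left(2 \left(-5\right) 0 \left(-11\right) - 697\right) + 561\right) - 1669 = \left(\left(\left(-10\right) 0 \left(-11\right) - 697\right) + 561\right) - 1669 = \left(\left(0 \left(-11\right) - 697\right) + 561\right) - 1669 = \left(\left(0 - 697\right) + 561\right) - 1669 = \left(-697 + 561\right) - 1669 = -136 - 1669 = -1805$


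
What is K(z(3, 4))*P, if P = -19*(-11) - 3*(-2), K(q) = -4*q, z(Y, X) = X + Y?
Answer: -6020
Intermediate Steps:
P = 215 (P = 209 + 6 = 215)
K(z(3, 4))*P = -4*(4 + 3)*215 = -4*7*215 = -28*215 = -6020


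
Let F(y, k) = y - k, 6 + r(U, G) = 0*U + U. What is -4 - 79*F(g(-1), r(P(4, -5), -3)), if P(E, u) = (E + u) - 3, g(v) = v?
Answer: -715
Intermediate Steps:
P(E, u) = -3 + E + u
r(U, G) = -6 + U (r(U, G) = -6 + (0*U + U) = -6 + (0 + U) = -6 + U)
-4 - 79*F(g(-1), r(P(4, -5), -3)) = -4 - 79*(-1 - (-6 + (-3 + 4 - 5))) = -4 - 79*(-1 - (-6 - 4)) = -4 - 79*(-1 - 1*(-10)) = -4 - 79*(-1 + 10) = -4 - 79*9 = -4 - 711 = -715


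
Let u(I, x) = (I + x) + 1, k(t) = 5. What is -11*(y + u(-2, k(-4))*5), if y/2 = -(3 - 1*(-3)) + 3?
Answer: -154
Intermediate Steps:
u(I, x) = 1 + I + x
y = -6 (y = 2*(-(3 - 1*(-3)) + 3) = 2*(-(3 + 3) + 3) = 2*(-1*6 + 3) = 2*(-6 + 3) = 2*(-3) = -6)
-11*(y + u(-2, k(-4))*5) = -11*(-6 + (1 - 2 + 5)*5) = -11*(-6 + 4*5) = -11*(-6 + 20) = -11*14 = -154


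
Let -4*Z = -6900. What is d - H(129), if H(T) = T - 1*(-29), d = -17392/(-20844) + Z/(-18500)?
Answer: -606412159/3856140 ≈ -157.26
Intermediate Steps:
Z = 1725 (Z = -¼*(-6900) = 1725)
d = 2857961/3856140 (d = -17392/(-20844) + 1725/(-18500) = -17392*(-1/20844) + 1725*(-1/18500) = 4348/5211 - 69/740 = 2857961/3856140 ≈ 0.74115)
H(T) = 29 + T (H(T) = T + 29 = 29 + T)
d - H(129) = 2857961/3856140 - (29 + 129) = 2857961/3856140 - 1*158 = 2857961/3856140 - 158 = -606412159/3856140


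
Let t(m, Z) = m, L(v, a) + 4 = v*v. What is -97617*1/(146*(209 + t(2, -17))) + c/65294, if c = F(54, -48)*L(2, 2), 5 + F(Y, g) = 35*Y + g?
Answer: -97617/30806 ≈ -3.1688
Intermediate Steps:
L(v, a) = -4 + v² (L(v, a) = -4 + v*v = -4 + v²)
F(Y, g) = -5 + g + 35*Y (F(Y, g) = -5 + (35*Y + g) = -5 + (g + 35*Y) = -5 + g + 35*Y)
c = 0 (c = (-5 - 48 + 35*54)*(-4 + 2²) = (-5 - 48 + 1890)*(-4 + 4) = 1837*0 = 0)
-97617*1/(146*(209 + t(2, -17))) + c/65294 = -97617*1/(146*(209 + 2)) + 0/65294 = -97617/(146*211) + 0*(1/65294) = -97617/30806 + 0 = -97617/30806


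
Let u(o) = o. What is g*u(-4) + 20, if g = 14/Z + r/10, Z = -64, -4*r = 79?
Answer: 1151/40 ≈ 28.775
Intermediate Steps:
r = -79/4 (r = -¼*79 = -79/4 ≈ -19.750)
g = -351/160 (g = 14/(-64) - 79/4/10 = 14*(-1/64) - 79/4*⅒ = -7/32 - 79/40 = -351/160 ≈ -2.1937)
g*u(-4) + 20 = -351/160*(-4) + 20 = 351/40 + 20 = 1151/40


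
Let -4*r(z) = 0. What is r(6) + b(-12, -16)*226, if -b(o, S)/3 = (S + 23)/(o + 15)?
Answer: -1582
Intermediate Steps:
b(o, S) = -3*(23 + S)/(15 + o) (b(o, S) = -3*(S + 23)/(o + 15) = -3*(23 + S)/(15 + o))
r(z) = 0 (r(z) = -1/4*0 = 0)
r(6) + b(-12, -16)*226 = 0 + (3*(-23 - 1*(-16))/(15 - 12))*226 = 0 + (3*(-23 + 16)/3)*226 = 0 + (3*(1/3)*(-7))*226 = 0 - 7*226 = 0 - 1582 = -1582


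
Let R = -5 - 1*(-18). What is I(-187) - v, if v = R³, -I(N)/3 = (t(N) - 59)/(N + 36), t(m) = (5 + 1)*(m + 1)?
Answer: -335272/151 ≈ -2220.3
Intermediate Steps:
t(m) = 6 + 6*m (t(m) = 6*(1 + m) = 6 + 6*m)
R = 13 (R = -5 + 18 = 13)
I(N) = -3*(-53 + 6*N)/(36 + N) (I(N) = -3*((6 + 6*N) - 59)/(N + 36) = -3*(-53 + 6*N)/(36 + N))
v = 2197 (v = 13³ = 2197)
I(-187) - v = 3*(53 - 6*(-187))/(36 - 187) - 1*2197 = 3*(53 + 1122)/(-151) - 2197 = 3*(-1/151)*1175 - 2197 = -3525/151 - 2197 = -335272/151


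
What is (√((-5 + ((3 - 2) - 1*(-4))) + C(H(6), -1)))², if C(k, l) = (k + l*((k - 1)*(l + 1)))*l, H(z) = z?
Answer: -6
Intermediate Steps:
C(k, l) = l*(k + l*(1 + l)*(-1 + k)) (C(k, l) = (k + l*((-1 + k)*(1 + l)))*l = (k + l*((1 + l)*(-1 + k)))*l = (k + l*(1 + l)*(-1 + k))*l = l*(k + l*(1 + l)*(-1 + k)))
(√((-5 + ((3 - 2) - 1*(-4))) + C(H(6), -1)))² = (√((-5 + ((3 - 2) - 1*(-4))) - (6 - 1*(-1) - 1*(-1)² + 6*(-1) + 6*(-1)²)))² = (√((-5 + (1 + 4)) - (6 + 1 - 1*1 - 6 + 6*1)))² = (√((-5 + 5) - (6 + 1 - 1 - 6 + 6)))² = (√(0 - 1*6))² = (√(0 - 6))² = (√(-6))² = (I*√6)² = -6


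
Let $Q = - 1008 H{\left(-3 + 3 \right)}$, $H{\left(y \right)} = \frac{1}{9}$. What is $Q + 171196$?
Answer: $171084$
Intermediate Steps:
$H{\left(y \right)} = \frac{1}{9}$
$Q = -112$ ($Q = \left(-1008\right) \frac{1}{9} = -112$)
$Q + 171196 = -112 + 171196 = 171084$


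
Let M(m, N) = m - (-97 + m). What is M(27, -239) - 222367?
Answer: -222270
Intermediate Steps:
M(m, N) = 97 (M(m, N) = m + (97 - m) = 97)
M(27, -239) - 222367 = 97 - 222367 = -222270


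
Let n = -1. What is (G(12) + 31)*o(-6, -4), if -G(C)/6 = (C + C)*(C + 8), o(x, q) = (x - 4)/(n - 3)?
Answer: -14245/2 ≈ -7122.5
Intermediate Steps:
o(x, q) = 1 - x/4 (o(x, q) = (x - 4)/(-1 - 3) = (-4 + x)/(-4) = (-4 + x)*(-1/4) = 1 - x/4)
G(C) = -12*C*(8 + C) (G(C) = -6*(C + C)*(C + 8) = -6*2*C*(8 + C) = -12*C*(8 + C))
(G(12) + 31)*o(-6, -4) = (-12*12*(8 + 12) + 31)*(1 - 1/4*(-6)) = (-12*12*20 + 31)*(1 + 3/2) = (-2880 + 31)*(5/2) = -2849*5/2 = -14245/2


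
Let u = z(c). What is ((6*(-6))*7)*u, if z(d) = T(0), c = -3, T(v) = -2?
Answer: 504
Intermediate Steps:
z(d) = -2
u = -2
((6*(-6))*7)*u = ((6*(-6))*7)*(-2) = -36*7*(-2) = -252*(-2) = 504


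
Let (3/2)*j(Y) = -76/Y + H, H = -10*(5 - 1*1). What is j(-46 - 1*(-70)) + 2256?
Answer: 20045/9 ≈ 2227.2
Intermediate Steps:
H = -40 (H = -10*(5 - 1) = -10*4 = -40)
j(Y) = -80/3 - 152/(3*Y) (j(Y) = 2*(-76/Y - 40)/3 = 2*(-40 - 76/Y)/3 = -80/3 - 152/(3*Y))
j(-46 - 1*(-70)) + 2256 = 8*(-19 - 10*(-46 - 1*(-70)))/(3*(-46 - 1*(-70))) + 2256 = 8*(-19 - 10*(-46 + 70))/(3*(-46 + 70)) + 2256 = (8/3)*(-19 - 10*24)/24 + 2256 = (8/3)*(1/24)*(-19 - 240) + 2256 = (8/3)*(1/24)*(-259) + 2256 = -259/9 + 2256 = 20045/9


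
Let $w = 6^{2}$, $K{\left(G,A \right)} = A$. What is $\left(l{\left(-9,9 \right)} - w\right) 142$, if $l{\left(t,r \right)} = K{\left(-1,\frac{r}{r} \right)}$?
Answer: $-4970$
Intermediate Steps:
$l{\left(t,r \right)} = 1$ ($l{\left(t,r \right)} = \frac{r}{r} = 1$)
$w = 36$
$\left(l{\left(-9,9 \right)} - w\right) 142 = \left(1 - 36\right) 142 = \left(-35\right) 142 = -4970$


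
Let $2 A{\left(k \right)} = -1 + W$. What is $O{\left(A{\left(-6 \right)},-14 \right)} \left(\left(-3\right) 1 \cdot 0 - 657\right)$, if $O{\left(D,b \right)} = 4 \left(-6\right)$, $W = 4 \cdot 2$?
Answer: $15768$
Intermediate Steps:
$W = 8$
$A{\left(k \right)} = \frac{7}{2}$ ($A{\left(k \right)} = \frac{-1 + 8}{2} = \frac{1}{2} \cdot 7 = \frac{7}{2}$)
$O{\left(D,b \right)} = -24$
$O{\left(A{\left(-6 \right)},-14 \right)} \left(\left(-3\right) 1 \cdot 0 - 657\right) = - 24 \left(\left(-3\right) 1 \cdot 0 - 657\right) = - 24 \left(\left(-3\right) 0 - 657\right) = - 24 \left(0 - 657\right) = \left(-24\right) \left(-657\right) = 15768$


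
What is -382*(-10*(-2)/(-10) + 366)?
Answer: -139048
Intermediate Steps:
-382*(-10*(-2)/(-10) + 366) = -382*(20*(-⅒) + 366) = -382*(-2 + 366) = -382*364 = -139048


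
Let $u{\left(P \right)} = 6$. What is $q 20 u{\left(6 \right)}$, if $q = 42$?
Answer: $5040$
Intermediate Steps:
$q 20 u{\left(6 \right)} = 42 \cdot 20 \cdot 6 = 840 \cdot 6 = 5040$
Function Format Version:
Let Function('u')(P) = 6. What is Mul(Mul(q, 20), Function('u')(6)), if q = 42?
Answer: 5040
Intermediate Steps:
Mul(Mul(q, 20), Function('u')(6)) = Mul(Mul(42, 20), 6) = Mul(840, 6) = 5040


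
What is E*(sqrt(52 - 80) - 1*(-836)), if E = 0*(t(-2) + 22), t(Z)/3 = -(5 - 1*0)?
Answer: 0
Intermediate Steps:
t(Z) = -15 (t(Z) = 3*(-(5 - 1*0)) = 3*(-(5 + 0)) = 3*(-1*5) = 3*(-5) = -15)
E = 0 (E = 0*(-15 + 22) = 0*7 = 0)
E*(sqrt(52 - 80) - 1*(-836)) = 0*(sqrt(52 - 80) - 1*(-836)) = 0*(sqrt(-28) + 836) = 0*(2*I*sqrt(7) + 836) = 0*(836 + 2*I*sqrt(7)) = 0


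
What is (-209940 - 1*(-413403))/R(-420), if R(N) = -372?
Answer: -67821/124 ≈ -546.94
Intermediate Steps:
(-209940 - 1*(-413403))/R(-420) = (-209940 - 1*(-413403))/(-372) = (-209940 + 413403)*(-1/372) = 203463*(-1/372) = -67821/124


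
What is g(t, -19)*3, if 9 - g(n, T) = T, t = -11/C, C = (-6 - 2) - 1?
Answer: 84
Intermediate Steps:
C = -9 (C = -8 - 1 = -9)
t = 11/9 (t = -11/(-9) = -11*(-⅑) = 11/9 ≈ 1.2222)
g(n, T) = 9 - T
g(t, -19)*3 = (9 - 1*(-19))*3 = (9 + 19)*3 = 28*3 = 84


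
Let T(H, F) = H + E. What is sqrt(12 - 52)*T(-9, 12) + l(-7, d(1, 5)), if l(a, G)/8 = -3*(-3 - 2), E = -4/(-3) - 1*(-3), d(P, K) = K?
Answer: 120 - 28*I*sqrt(10)/3 ≈ 120.0 - 29.515*I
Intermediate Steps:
E = 13/3 (E = -4*(-1/3) + 3 = 4/3 + 3 = 13/3 ≈ 4.3333)
T(H, F) = 13/3 + H (T(H, F) = H + 13/3 = 13/3 + H)
l(a, G) = 120 (l(a, G) = 8*(-3*(-3 - 2)) = 8*(-3*(-5)) = 8*15 = 120)
sqrt(12 - 52)*T(-9, 12) + l(-7, d(1, 5)) = sqrt(12 - 52)*(13/3 - 9) + 120 = sqrt(-40)*(-14/3) + 120 = (2*I*sqrt(10))*(-14/3) + 120 = -28*I*sqrt(10)/3 + 120 = 120 - 28*I*sqrt(10)/3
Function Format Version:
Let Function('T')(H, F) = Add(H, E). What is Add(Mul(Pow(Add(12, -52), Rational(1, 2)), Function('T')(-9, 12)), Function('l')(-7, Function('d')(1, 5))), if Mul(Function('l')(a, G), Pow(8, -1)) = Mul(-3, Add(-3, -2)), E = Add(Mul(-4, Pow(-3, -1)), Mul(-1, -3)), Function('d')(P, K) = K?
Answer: Add(120, Mul(Rational(-28, 3), I, Pow(10, Rational(1, 2)))) ≈ Add(120.00, Mul(-29.515, I))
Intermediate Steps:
E = Rational(13, 3) (E = Add(Mul(-4, Rational(-1, 3)), 3) = Add(Rational(4, 3), 3) = Rational(13, 3) ≈ 4.3333)
Function('T')(H, F) = Add(Rational(13, 3), H) (Function('T')(H, F) = Add(H, Rational(13, 3)) = Add(Rational(13, 3), H))
Function('l')(a, G) = 120 (Function('l')(a, G) = Mul(8, Mul(-3, Add(-3, -2))) = Mul(8, Mul(-3, -5)) = Mul(8, 15) = 120)
Add(Mul(Pow(Add(12, -52), Rational(1, 2)), Function('T')(-9, 12)), Function('l')(-7, Function('d')(1, 5))) = Add(Mul(Pow(Add(12, -52), Rational(1, 2)), Add(Rational(13, 3), -9)), 120) = Add(Mul(Pow(-40, Rational(1, 2)), Rational(-14, 3)), 120) = Add(Mul(Mul(2, I, Pow(10, Rational(1, 2))), Rational(-14, 3)), 120) = Add(Mul(Rational(-28, 3), I, Pow(10, Rational(1, 2))), 120) = Add(120, Mul(Rational(-28, 3), I, Pow(10, Rational(1, 2))))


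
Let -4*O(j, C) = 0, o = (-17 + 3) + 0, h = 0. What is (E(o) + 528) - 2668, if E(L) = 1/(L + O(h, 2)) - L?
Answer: -29765/14 ≈ -2126.1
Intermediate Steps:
o = -14 (o = -14 + 0 = -14)
O(j, C) = 0 (O(j, C) = -1/4*0 = 0)
E(L) = 1/L - L (E(L) = 1/(L + 0) - L = 1/L - L)
(E(o) + 528) - 2668 = ((1/(-14) - 1*(-14)) + 528) - 2668 = ((-1/14 + 14) + 528) - 2668 = (195/14 + 528) - 2668 = 7587/14 - 2668 = -29765/14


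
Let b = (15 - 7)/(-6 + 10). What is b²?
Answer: 4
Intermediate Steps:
b = 2 (b = 8/4 = 8*(¼) = 2)
b² = 2² = 4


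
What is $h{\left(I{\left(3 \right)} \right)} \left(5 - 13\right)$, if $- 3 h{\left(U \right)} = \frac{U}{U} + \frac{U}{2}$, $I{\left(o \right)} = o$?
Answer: $\frac{20}{3} \approx 6.6667$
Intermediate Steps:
$h{\left(U \right)} = - \frac{1}{3} - \frac{U}{6}$ ($h{\left(U \right)} = - \frac{\frac{U}{U} + \frac{U}{2}}{3} = - \frac{1 + U \frac{1}{2}}{3} = - \frac{1 + \frac{U}{2}}{3} = - \frac{1}{3} - \frac{U}{6}$)
$h{\left(I{\left(3 \right)} \right)} \left(5 - 13\right) = \left(- \frac{1}{3} - \frac{1}{2}\right) \left(5 - 13\right) = \left(- \frac{1}{3} - \frac{1}{2}\right) \left(-8\right) = \left(- \frac{5}{6}\right) \left(-8\right) = \frac{20}{3}$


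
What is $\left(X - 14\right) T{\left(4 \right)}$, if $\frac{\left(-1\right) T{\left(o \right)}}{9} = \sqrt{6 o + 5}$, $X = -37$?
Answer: $459 \sqrt{29} \approx 2471.8$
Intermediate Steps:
$T{\left(o \right)} = - 9 \sqrt{5 + 6 o}$ ($T{\left(o \right)} = - 9 \sqrt{6 o + 5} = - 9 \sqrt{5 + 6 o}$)
$\left(X - 14\right) T{\left(4 \right)} = \left(-37 - 14\right) \left(- 9 \sqrt{5 + 6 \cdot 4}\right) = - 51 \left(- 9 \sqrt{5 + 24}\right) = - 51 \left(- 9 \sqrt{29}\right) = 459 \sqrt{29}$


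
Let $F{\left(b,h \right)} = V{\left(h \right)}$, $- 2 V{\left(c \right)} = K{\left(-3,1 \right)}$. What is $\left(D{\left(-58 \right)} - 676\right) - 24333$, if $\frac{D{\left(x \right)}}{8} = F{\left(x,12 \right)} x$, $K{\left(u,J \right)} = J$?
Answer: $-24777$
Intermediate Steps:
$V{\left(c \right)} = - \frac{1}{2}$ ($V{\left(c \right)} = \left(- \frac{1}{2}\right) 1 = - \frac{1}{2}$)
$F{\left(b,h \right)} = - \frac{1}{2}$
$D{\left(x \right)} = - 4 x$ ($D{\left(x \right)} = 8 \left(- \frac{x}{2}\right) = - 4 x$)
$\left(D{\left(-58 \right)} - 676\right) - 24333 = \left(\left(-4\right) \left(-58\right) - 676\right) - 24333 = \left(232 - 676\right) - 24333 = -444 - 24333 = -24777$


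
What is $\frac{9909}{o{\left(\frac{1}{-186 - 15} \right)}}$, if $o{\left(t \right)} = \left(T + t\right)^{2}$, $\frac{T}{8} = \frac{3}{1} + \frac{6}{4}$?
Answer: $\frac{400333509}{52345225} \approx 7.6479$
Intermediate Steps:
$T = 36$ ($T = 8 \left(\frac{3}{1} + \frac{6}{4}\right) = 8 \left(3 \cdot 1 + 6 \cdot \frac{1}{4}\right) = 8 \left(3 + \frac{3}{2}\right) = 8 \cdot \frac{9}{2} = 36$)
$o{\left(t \right)} = \left(36 + t\right)^{2}$
$\frac{9909}{o{\left(\frac{1}{-186 - 15} \right)}} = \frac{9909}{\left(36 + \frac{1}{-186 - 15}\right)^{2}} = \frac{9909}{\left(36 + \frac{1}{-201}\right)^{2}} = \frac{9909}{\left(36 - \frac{1}{201}\right)^{2}} = \frac{9909}{\left(\frac{7235}{201}\right)^{2}} = \frac{9909}{\frac{52345225}{40401}} = 9909 \cdot \frac{40401}{52345225} = \frac{400333509}{52345225}$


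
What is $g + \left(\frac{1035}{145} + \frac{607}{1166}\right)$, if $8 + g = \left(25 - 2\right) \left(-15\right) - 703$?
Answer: $- \frac{35448619}{33814} \approx -1048.3$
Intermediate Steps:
$g = -1056$ ($g = -8 - \left(703 - \left(25 - 2\right) \left(-15\right)\right) = -8 + \left(23 \left(-15\right) - 703\right) = -8 - 1048 = -1056$)
$g + \left(\frac{1035}{145} + \frac{607}{1166}\right) = -1056 + \left(\frac{1035}{145} + \frac{607}{1166}\right) = -1056 + \left(1035 \cdot \frac{1}{145} + 607 \cdot \frac{1}{1166}\right) = -1056 + \left(\frac{207}{29} + \frac{607}{1166}\right) = -1056 + \frac{258965}{33814} = - \frac{35448619}{33814}$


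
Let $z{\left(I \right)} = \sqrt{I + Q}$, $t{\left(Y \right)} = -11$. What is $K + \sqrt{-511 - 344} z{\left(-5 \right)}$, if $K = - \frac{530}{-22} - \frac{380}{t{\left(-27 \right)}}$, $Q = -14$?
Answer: $\frac{645}{11} - 57 \sqrt{5} \approx -68.819$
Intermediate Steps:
$K = \frac{645}{11}$ ($K = - \frac{530}{-22} - \frac{380}{-11} = \left(-530\right) \left(- \frac{1}{22}\right) - - \frac{380}{11} = \frac{265}{11} + \frac{380}{11} = \frac{645}{11} \approx 58.636$)
$z{\left(I \right)} = \sqrt{-14 + I}$ ($z{\left(I \right)} = \sqrt{I - 14} = \sqrt{-14 + I}$)
$K + \sqrt{-511 - 344} z{\left(-5 \right)} = \frac{645}{11} + \sqrt{-511 - 344} \sqrt{-14 - 5} = \frac{645}{11} + \sqrt{-855} \sqrt{-19} = \frac{645}{11} + 3 i \sqrt{95} i \sqrt{19} = \frac{645}{11} - 57 \sqrt{5}$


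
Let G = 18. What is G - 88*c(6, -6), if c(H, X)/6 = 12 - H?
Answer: -3150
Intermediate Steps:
c(H, X) = 72 - 6*H (c(H, X) = 6*(12 - H) = 72 - 6*H)
G - 88*c(6, -6) = 18 - 88*(72 - 6*6) = 18 - 88*(72 - 36) = 18 - 88*36 = 18 - 3168 = -3150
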